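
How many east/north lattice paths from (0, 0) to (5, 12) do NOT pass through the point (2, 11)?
Number of paths = 5876

Total paths from (0, 0) to (5, 12): C(17, 5) = 6188. Paths through (2, 11): (paths (0, 0) → (2, 11)) × (paths (2, 11) → (5, 12)) = C(13, 2) · C(4, 3) = 78 · 4 = 312. Avoidance count = 6188 − 312 = 5876.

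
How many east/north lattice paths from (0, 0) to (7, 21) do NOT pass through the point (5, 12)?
Number of paths = 843700

Total paths from (0, 0) to (7, 21): C(28, 7) = 1184040. Paths through (5, 12): (paths (0, 0) → (5, 12)) × (paths (5, 12) → (7, 21)) = C(17, 5) · C(11, 2) = 6188 · 55 = 340340. Avoidance count = 1184040 − 340340 = 843700.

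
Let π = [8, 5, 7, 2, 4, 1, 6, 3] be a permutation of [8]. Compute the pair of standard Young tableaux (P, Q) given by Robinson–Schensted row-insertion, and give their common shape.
P = [1, 3, 6] / [2, 4] / [5, 7] / [8];  Q = [1, 3, 7] / [2, 5] / [4, 8] / [6];  common shape = (3, 2, 2, 1)

Row-insert the values π_1, π_2, … into P one at a time, bumping the leftmost entry strictly greater than the inserted value down to the next row. The recording tableau Q records, in position (i, j), the step at which that cell was added to P.
  Insert 8 (step 1): P = [8];  Q = [1]
  Insert 5 (step 2): P = [5] / [8];  Q = [1] / [2]
  Insert 7 (step 3): P = [5, 7] / [8];  Q = [1, 3] / [2]
  Insert 2 (step 4): P = [2, 7] / [5] / [8];  Q = [1, 3] / [2] / [4]
  Insert 4 (step 5): P = [2, 4] / [5, 7] / [8];  Q = [1, 3] / [2, 5] / [4]
  Insert 1 (step 6): P = [1, 4] / [2, 7] / [5] / [8];  Q = [1, 3] / [2, 5] / [4] / [6]
  Insert 6 (step 7): P = [1, 4, 6] / [2, 7] / [5] / [8];  Q = [1, 3, 7] / [2, 5] / [4] / [6]
  Insert 3 (step 8): P = [1, 3, 6] / [2, 4] / [5, 7] / [8];  Q = [1, 3, 7] / [2, 5] / [4, 8] / [6]
Final shape: (3, 2, 2, 1).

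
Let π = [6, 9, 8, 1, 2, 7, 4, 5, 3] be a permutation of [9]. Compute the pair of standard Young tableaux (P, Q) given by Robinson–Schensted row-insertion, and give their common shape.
P = [1, 2, 3, 5] / [4, 7] / [6] / [8] / [9];  Q = [1, 2, 6, 8] / [3, 5] / [4] / [7] / [9];  common shape = (4, 2, 1, 1, 1)

Row-insert the values π_1, π_2, … into P one at a time, bumping the leftmost entry strictly greater than the inserted value down to the next row. The recording tableau Q records, in position (i, j), the step at which that cell was added to P.
  Insert 6 (step 1): P = [6];  Q = [1]
  Insert 9 (step 2): P = [6, 9];  Q = [1, 2]
  Insert 8 (step 3): P = [6, 8] / [9];  Q = [1, 2] / [3]
  Insert 1 (step 4): P = [1, 8] / [6] / [9];  Q = [1, 2] / [3] / [4]
  Insert 2 (step 5): P = [1, 2] / [6, 8] / [9];  Q = [1, 2] / [3, 5] / [4]
  Insert 7 (step 6): P = [1, 2, 7] / [6, 8] / [9];  Q = [1, 2, 6] / [3, 5] / [4]
  Insert 4 (step 7): P = [1, 2, 4] / [6, 7] / [8] / [9];  Q = [1, 2, 6] / [3, 5] / [4] / [7]
  Insert 5 (step 8): P = [1, 2, 4, 5] / [6, 7] / [8] / [9];  Q = [1, 2, 6, 8] / [3, 5] / [4] / [7]
  Insert 3 (step 9): P = [1, 2, 3, 5] / [4, 7] / [6] / [8] / [9];  Q = [1, 2, 6, 8] / [3, 5] / [4] / [7] / [9]
Final shape: (4, 2, 1, 1, 1).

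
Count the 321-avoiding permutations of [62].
C_62 = 24139737743045626825711458546273312

These 321-avoiding permutations are counted by the Catalan number C_n = (1/(n + 1)) · C(2n, n). For n = 62: C_62 = (1/63) · C(124, 62) = 1520803477811874490019821888415218656/63 = 24139737743045626825711458546273312.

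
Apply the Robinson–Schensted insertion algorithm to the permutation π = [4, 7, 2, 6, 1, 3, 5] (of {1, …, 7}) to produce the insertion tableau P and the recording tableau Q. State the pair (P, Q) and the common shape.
P = [1, 3, 5] / [2, 6] / [4, 7];  Q = [1, 2, 7] / [3, 4] / [5, 6];  common shape = (3, 2, 2)

Row-insert the values π_1, π_2, … into P one at a time, bumping the leftmost entry strictly greater than the inserted value down to the next row. The recording tableau Q records, in position (i, j), the step at which that cell was added to P.
  Insert 4 (step 1): P = [4];  Q = [1]
  Insert 7 (step 2): P = [4, 7];  Q = [1, 2]
  Insert 2 (step 3): P = [2, 7] / [4];  Q = [1, 2] / [3]
  Insert 6 (step 4): P = [2, 6] / [4, 7];  Q = [1, 2] / [3, 4]
  Insert 1 (step 5): P = [1, 6] / [2, 7] / [4];  Q = [1, 2] / [3, 4] / [5]
  Insert 3 (step 6): P = [1, 3] / [2, 6] / [4, 7];  Q = [1, 2] / [3, 4] / [5, 6]
  Insert 5 (step 7): P = [1, 3, 5] / [2, 6] / [4, 7];  Q = [1, 2, 7] / [3, 4] / [5, 6]
Final shape: (3, 2, 2).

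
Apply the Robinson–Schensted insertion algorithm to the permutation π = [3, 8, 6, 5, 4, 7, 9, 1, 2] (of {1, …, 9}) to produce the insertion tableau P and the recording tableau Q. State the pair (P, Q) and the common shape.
P = [1, 2, 7, 9] / [3, 4] / [5] / [6] / [8];  Q = [1, 2, 6, 7] / [3, 9] / [4] / [5] / [8];  common shape = (4, 2, 1, 1, 1)

Row-insert the values π_1, π_2, … into P one at a time, bumping the leftmost entry strictly greater than the inserted value down to the next row. The recording tableau Q records, in position (i, j), the step at which that cell was added to P.
  Insert 3 (step 1): P = [3];  Q = [1]
  Insert 8 (step 2): P = [3, 8];  Q = [1, 2]
  Insert 6 (step 3): P = [3, 6] / [8];  Q = [1, 2] / [3]
  Insert 5 (step 4): P = [3, 5] / [6] / [8];  Q = [1, 2] / [3] / [4]
  Insert 4 (step 5): P = [3, 4] / [5] / [6] / [8];  Q = [1, 2] / [3] / [4] / [5]
  Insert 7 (step 6): P = [3, 4, 7] / [5] / [6] / [8];  Q = [1, 2, 6] / [3] / [4] / [5]
  Insert 9 (step 7): P = [3, 4, 7, 9] / [5] / [6] / [8];  Q = [1, 2, 6, 7] / [3] / [4] / [5]
  Insert 1 (step 8): P = [1, 4, 7, 9] / [3] / [5] / [6] / [8];  Q = [1, 2, 6, 7] / [3] / [4] / [5] / [8]
  Insert 2 (step 9): P = [1, 2, 7, 9] / [3, 4] / [5] / [6] / [8];  Q = [1, 2, 6, 7] / [3, 9] / [4] / [5] / [8]
Final shape: (4, 2, 1, 1, 1).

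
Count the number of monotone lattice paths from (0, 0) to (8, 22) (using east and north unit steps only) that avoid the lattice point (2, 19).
Number of paths = 5835285

Total paths from (0, 0) to (8, 22): C(30, 8) = 5852925. Paths through (2, 19): (paths (0, 0) → (2, 19)) × (paths (2, 19) → (8, 22)) = C(21, 2) · C(9, 6) = 210 · 84 = 17640. Avoidance count = 5852925 − 17640 = 5835285.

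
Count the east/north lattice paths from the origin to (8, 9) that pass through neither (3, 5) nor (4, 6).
Number of paths = 13824

Inclusion–exclusion. Total paths: C(17, 8) = 24310. Through P₁: C(8, 3)·C(9, 5) = 7056. Through P₂: C(10, 4)·C(7, 4) = 7350. Since P₁ is strictly southwest of P₂, a monotone path through both must visit P₁ then P₂; paths through both = C(8, 3)·C(2, 1)·C(7, 4) = 3920. Avoid both = 24310 − 7056 − 7350 + 3920 = 13824.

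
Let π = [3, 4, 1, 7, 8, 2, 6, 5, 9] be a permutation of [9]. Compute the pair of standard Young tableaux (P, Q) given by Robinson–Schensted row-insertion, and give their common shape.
P = [1, 2, 5, 8, 9] / [3, 4, 6] / [7];  Q = [1, 2, 4, 5, 9] / [3, 6, 7] / [8];  common shape = (5, 3, 1)

Row-insert the values π_1, π_2, … into P one at a time, bumping the leftmost entry strictly greater than the inserted value down to the next row. The recording tableau Q records, in position (i, j), the step at which that cell was added to P.
  Insert 3 (step 1): P = [3];  Q = [1]
  Insert 4 (step 2): P = [3, 4];  Q = [1, 2]
  Insert 1 (step 3): P = [1, 4] / [3];  Q = [1, 2] / [3]
  Insert 7 (step 4): P = [1, 4, 7] / [3];  Q = [1, 2, 4] / [3]
  Insert 8 (step 5): P = [1, 4, 7, 8] / [3];  Q = [1, 2, 4, 5] / [3]
  Insert 2 (step 6): P = [1, 2, 7, 8] / [3, 4];  Q = [1, 2, 4, 5] / [3, 6]
  Insert 6 (step 7): P = [1, 2, 6, 8] / [3, 4, 7];  Q = [1, 2, 4, 5] / [3, 6, 7]
  Insert 5 (step 8): P = [1, 2, 5, 8] / [3, 4, 6] / [7];  Q = [1, 2, 4, 5] / [3, 6, 7] / [8]
  Insert 9 (step 9): P = [1, 2, 5, 8, 9] / [3, 4, 6] / [7];  Q = [1, 2, 4, 5, 9] / [3, 6, 7] / [8]
Final shape: (5, 3, 1).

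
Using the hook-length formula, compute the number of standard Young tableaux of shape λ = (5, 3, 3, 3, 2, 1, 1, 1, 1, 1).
# SYT of shape (5, 3, 3, 3, 2, 1, 1, 1, 1, 1) = 126977760

Hook-length formula: f^λ = n! / Π hook(c), product over all cells c of the Young diagram. For λ = (5, 3, 3, 3, 2, 1, 1, 1, 1, 1), n = 21 boxes. Hook lengths by row (left-to-right, top-to-bottom): [14, 8, 6, 2, 1]; [11, 5, 3]; [10, 4, 2]; [9, 3, 1]; [7, 1]; [5]; [4]; [3]; [2]; [1]. Product of hooks = 402361344000. So f^λ = 21! / 402361344000 = 51090942171709440000 / 402361344000 = 126977760.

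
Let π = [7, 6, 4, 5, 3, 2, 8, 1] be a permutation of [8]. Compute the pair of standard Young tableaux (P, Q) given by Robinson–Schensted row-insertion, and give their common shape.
P = [1, 5, 8] / [2] / [3] / [4] / [6] / [7];  Q = [1, 4, 7] / [2] / [3] / [5] / [6] / [8];  common shape = (3, 1, 1, 1, 1, 1)

Row-insert the values π_1, π_2, … into P one at a time, bumping the leftmost entry strictly greater than the inserted value down to the next row. The recording tableau Q records, in position (i, j), the step at which that cell was added to P.
  Insert 7 (step 1): P = [7];  Q = [1]
  Insert 6 (step 2): P = [6] / [7];  Q = [1] / [2]
  Insert 4 (step 3): P = [4] / [6] / [7];  Q = [1] / [2] / [3]
  Insert 5 (step 4): P = [4, 5] / [6] / [7];  Q = [1, 4] / [2] / [3]
  Insert 3 (step 5): P = [3, 5] / [4] / [6] / [7];  Q = [1, 4] / [2] / [3] / [5]
  Insert 2 (step 6): P = [2, 5] / [3] / [4] / [6] / [7];  Q = [1, 4] / [2] / [3] / [5] / [6]
  Insert 8 (step 7): P = [2, 5, 8] / [3] / [4] / [6] / [7];  Q = [1, 4, 7] / [2] / [3] / [5] / [6]
  Insert 1 (step 8): P = [1, 5, 8] / [2] / [3] / [4] / [6] / [7];  Q = [1, 4, 7] / [2] / [3] / [5] / [6] / [8]
Final shape: (3, 1, 1, 1, 1, 1).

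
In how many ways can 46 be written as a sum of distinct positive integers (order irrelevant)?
q(46) = 2304

A partition into distinct parts is a strictly decreasing sequence summing to n. The recurrence d(n, m) = d(n, m−1) + d(n−m, m−1) (use part m at most once) with q(n) = d(n, n) gives q(46) = 2304. (Euler's theorem: # distinct-part partitions = # odd-part partitions.)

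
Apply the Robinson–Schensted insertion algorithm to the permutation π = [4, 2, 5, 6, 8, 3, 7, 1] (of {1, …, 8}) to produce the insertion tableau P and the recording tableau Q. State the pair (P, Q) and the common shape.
P = [1, 3, 6, 7] / [2, 5, 8] / [4];  Q = [1, 3, 4, 5] / [2, 6, 7] / [8];  common shape = (4, 3, 1)

Row-insert the values π_1, π_2, … into P one at a time, bumping the leftmost entry strictly greater than the inserted value down to the next row. The recording tableau Q records, in position (i, j), the step at which that cell was added to P.
  Insert 4 (step 1): P = [4];  Q = [1]
  Insert 2 (step 2): P = [2] / [4];  Q = [1] / [2]
  Insert 5 (step 3): P = [2, 5] / [4];  Q = [1, 3] / [2]
  Insert 6 (step 4): P = [2, 5, 6] / [4];  Q = [1, 3, 4] / [2]
  Insert 8 (step 5): P = [2, 5, 6, 8] / [4];  Q = [1, 3, 4, 5] / [2]
  Insert 3 (step 6): P = [2, 3, 6, 8] / [4, 5];  Q = [1, 3, 4, 5] / [2, 6]
  Insert 7 (step 7): P = [2, 3, 6, 7] / [4, 5, 8];  Q = [1, 3, 4, 5] / [2, 6, 7]
  Insert 1 (step 8): P = [1, 3, 6, 7] / [2, 5, 8] / [4];  Q = [1, 3, 4, 5] / [2, 6, 7] / [8]
Final shape: (4, 3, 1).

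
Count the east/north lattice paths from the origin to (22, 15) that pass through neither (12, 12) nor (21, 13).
Number of paths = 5887984544

Inclusion–exclusion. Total paths: C(37, 22) = 9364199760. Through P₁: C(24, 12)·C(13, 10) = 773388616. Through P₂: C(34, 21)·C(3, 1) = 2783951280. Since P₁ is strictly southwest of P₂, a monotone path through both must visit P₁ then P₂; paths through both = C(24, 12)·C(10, 9)·C(3, 1) = 81124680. Avoid both = 9364199760 − 773388616 − 2783951280 + 81124680 = 5887984544.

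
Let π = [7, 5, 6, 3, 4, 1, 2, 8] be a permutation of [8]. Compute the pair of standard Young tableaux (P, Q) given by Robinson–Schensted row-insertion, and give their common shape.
P = [1, 2, 8] / [3, 4] / [5, 6] / [7];  Q = [1, 3, 8] / [2, 5] / [4, 7] / [6];  common shape = (3, 2, 2, 1)

Row-insert the values π_1, π_2, … into P one at a time, bumping the leftmost entry strictly greater than the inserted value down to the next row. The recording tableau Q records, in position (i, j), the step at which that cell was added to P.
  Insert 7 (step 1): P = [7];  Q = [1]
  Insert 5 (step 2): P = [5] / [7];  Q = [1] / [2]
  Insert 6 (step 3): P = [5, 6] / [7];  Q = [1, 3] / [2]
  Insert 3 (step 4): P = [3, 6] / [5] / [7];  Q = [1, 3] / [2] / [4]
  Insert 4 (step 5): P = [3, 4] / [5, 6] / [7];  Q = [1, 3] / [2, 5] / [4]
  Insert 1 (step 6): P = [1, 4] / [3, 6] / [5] / [7];  Q = [1, 3] / [2, 5] / [4] / [6]
  Insert 2 (step 7): P = [1, 2] / [3, 4] / [5, 6] / [7];  Q = [1, 3] / [2, 5] / [4, 7] / [6]
  Insert 8 (step 8): P = [1, 2, 8] / [3, 4] / [5, 6] / [7];  Q = [1, 3, 8] / [2, 5] / [4, 7] / [6]
Final shape: (3, 2, 2, 1).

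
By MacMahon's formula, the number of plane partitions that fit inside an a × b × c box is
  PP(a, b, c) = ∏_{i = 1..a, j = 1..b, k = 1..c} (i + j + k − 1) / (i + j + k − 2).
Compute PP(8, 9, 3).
PP(8, 9, 3) = 198520691512

Evaluate the triple product over i = 1..8, j = 1..9, k = 1..3. The factors are (2/1) · (3/2) · (4/3) · (3/2) · (4/3) · (5/4) · (4/3) · (5/4) · … (216 factors total). The numerators and denominators telescope so the product is an integer; carrying out the multiplication exactly gives PP(8, 9, 3) = 198520691512.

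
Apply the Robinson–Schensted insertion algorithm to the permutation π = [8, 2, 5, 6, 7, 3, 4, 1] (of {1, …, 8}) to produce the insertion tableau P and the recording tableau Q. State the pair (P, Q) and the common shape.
P = [1, 3, 4, 7] / [2, 6] / [5] / [8];  Q = [1, 3, 4, 5] / [2, 7] / [6] / [8];  common shape = (4, 2, 1, 1)

Row-insert the values π_1, π_2, … into P one at a time, bumping the leftmost entry strictly greater than the inserted value down to the next row. The recording tableau Q records, in position (i, j), the step at which that cell was added to P.
  Insert 8 (step 1): P = [8];  Q = [1]
  Insert 2 (step 2): P = [2] / [8];  Q = [1] / [2]
  Insert 5 (step 3): P = [2, 5] / [8];  Q = [1, 3] / [2]
  Insert 6 (step 4): P = [2, 5, 6] / [8];  Q = [1, 3, 4] / [2]
  Insert 7 (step 5): P = [2, 5, 6, 7] / [8];  Q = [1, 3, 4, 5] / [2]
  Insert 3 (step 6): P = [2, 3, 6, 7] / [5] / [8];  Q = [1, 3, 4, 5] / [2] / [6]
  Insert 4 (step 7): P = [2, 3, 4, 7] / [5, 6] / [8];  Q = [1, 3, 4, 5] / [2, 7] / [6]
  Insert 1 (step 8): P = [1, 3, 4, 7] / [2, 6] / [5] / [8];  Q = [1, 3, 4, 5] / [2, 7] / [6] / [8]
Final shape: (4, 2, 1, 1).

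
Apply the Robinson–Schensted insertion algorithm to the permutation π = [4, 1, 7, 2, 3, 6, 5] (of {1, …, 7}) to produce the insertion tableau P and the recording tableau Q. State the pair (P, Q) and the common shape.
P = [1, 2, 3, 5] / [4, 6] / [7];  Q = [1, 3, 5, 6] / [2, 4] / [7];  common shape = (4, 2, 1)

Row-insert the values π_1, π_2, … into P one at a time, bumping the leftmost entry strictly greater than the inserted value down to the next row. The recording tableau Q records, in position (i, j), the step at which that cell was added to P.
  Insert 4 (step 1): P = [4];  Q = [1]
  Insert 1 (step 2): P = [1] / [4];  Q = [1] / [2]
  Insert 7 (step 3): P = [1, 7] / [4];  Q = [1, 3] / [2]
  Insert 2 (step 4): P = [1, 2] / [4, 7];  Q = [1, 3] / [2, 4]
  Insert 3 (step 5): P = [1, 2, 3] / [4, 7];  Q = [1, 3, 5] / [2, 4]
  Insert 6 (step 6): P = [1, 2, 3, 6] / [4, 7];  Q = [1, 3, 5, 6] / [2, 4]
  Insert 5 (step 7): P = [1, 2, 3, 5] / [4, 6] / [7];  Q = [1, 3, 5, 6] / [2, 4] / [7]
Final shape: (4, 2, 1).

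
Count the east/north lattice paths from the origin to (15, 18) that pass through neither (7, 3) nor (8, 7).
Number of paths = 792627600

Inclusion–exclusion. Total paths: C(33, 15) = 1037158320. Through P₁: C(10, 7)·C(23, 8) = 58837680. Through P₂: C(15, 8)·C(18, 7) = 204787440. Since P₁ is strictly southwest of P₂, a monotone path through both must visit P₁ then P₂; paths through both = C(10, 7)·C(5, 1)·C(18, 7) = 19094400. Avoid both = 1037158320 − 58837680 − 204787440 + 19094400 = 792627600.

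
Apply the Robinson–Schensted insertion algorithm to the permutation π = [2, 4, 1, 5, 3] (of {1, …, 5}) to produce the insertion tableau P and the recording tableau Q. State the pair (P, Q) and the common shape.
P = [1, 3, 5] / [2, 4];  Q = [1, 2, 4] / [3, 5];  common shape = (3, 2)

Row-insert the values π_1, π_2, … into P one at a time, bumping the leftmost entry strictly greater than the inserted value down to the next row. The recording tableau Q records, in position (i, j), the step at which that cell was added to P.
  Insert 2 (step 1): P = [2];  Q = [1]
  Insert 4 (step 2): P = [2, 4];  Q = [1, 2]
  Insert 1 (step 3): P = [1, 4] / [2];  Q = [1, 2] / [3]
  Insert 5 (step 4): P = [1, 4, 5] / [2];  Q = [1, 2, 4] / [3]
  Insert 3 (step 5): P = [1, 3, 5] / [2, 4];  Q = [1, 2, 4] / [3, 5]
Final shape: (3, 2).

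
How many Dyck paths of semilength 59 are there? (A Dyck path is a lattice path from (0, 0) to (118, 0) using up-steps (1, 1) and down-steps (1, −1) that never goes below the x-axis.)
C_59 = 405944995127576985730643443367112

These Dyck paths are counted by the Catalan number C_n = (1/(n + 1)) · C(2n, n). For n = 59: C_59 = (1/60) · C(118, 59) = 24356699707654619143838606602026720/60 = 405944995127576985730643443367112.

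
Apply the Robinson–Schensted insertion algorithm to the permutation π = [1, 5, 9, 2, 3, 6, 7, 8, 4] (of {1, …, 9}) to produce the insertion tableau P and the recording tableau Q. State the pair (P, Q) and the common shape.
P = [1, 2, 3, 4, 7, 8] / [5, 6] / [9];  Q = [1, 2, 3, 6, 7, 8] / [4, 5] / [9];  common shape = (6, 2, 1)

Row-insert the values π_1, π_2, … into P one at a time, bumping the leftmost entry strictly greater than the inserted value down to the next row. The recording tableau Q records, in position (i, j), the step at which that cell was added to P.
  Insert 1 (step 1): P = [1];  Q = [1]
  Insert 5 (step 2): P = [1, 5];  Q = [1, 2]
  Insert 9 (step 3): P = [1, 5, 9];  Q = [1, 2, 3]
  Insert 2 (step 4): P = [1, 2, 9] / [5];  Q = [1, 2, 3] / [4]
  Insert 3 (step 5): P = [1, 2, 3] / [5, 9];  Q = [1, 2, 3] / [4, 5]
  Insert 6 (step 6): P = [1, 2, 3, 6] / [5, 9];  Q = [1, 2, 3, 6] / [4, 5]
  Insert 7 (step 7): P = [1, 2, 3, 6, 7] / [5, 9];  Q = [1, 2, 3, 6, 7] / [4, 5]
  Insert 8 (step 8): P = [1, 2, 3, 6, 7, 8] / [5, 9];  Q = [1, 2, 3, 6, 7, 8] / [4, 5]
  Insert 4 (step 9): P = [1, 2, 3, 4, 7, 8] / [5, 6] / [9];  Q = [1, 2, 3, 6, 7, 8] / [4, 5] / [9]
Final shape: (6, 2, 1).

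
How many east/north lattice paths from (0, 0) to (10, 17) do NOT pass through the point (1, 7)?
Number of paths = 7697261

Total paths from (0, 0) to (10, 17): C(27, 10) = 8436285. Paths through (1, 7): (paths (0, 0) → (1, 7)) × (paths (1, 7) → (10, 17)) = C(8, 1) · C(19, 9) = 8 · 92378 = 739024. Avoidance count = 8436285 − 739024 = 7697261.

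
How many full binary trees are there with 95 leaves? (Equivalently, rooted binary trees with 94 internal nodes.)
C_94 = 239993345518077005168915776623476723006280827488229600

These full binary trees are counted by the Catalan number C_n = (1/(n + 1)) · C(2n, n). For n = 94: C_94 = (1/95) · C(188, 94) = 22799367824217315491046998779230288685596678611381812000/95 = 239993345518077005168915776623476723006280827488229600.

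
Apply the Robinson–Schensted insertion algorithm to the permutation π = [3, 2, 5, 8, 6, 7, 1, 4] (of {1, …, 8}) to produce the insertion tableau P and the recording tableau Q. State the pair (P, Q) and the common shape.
P = [1, 4, 6, 7] / [2, 5] / [3, 8];  Q = [1, 3, 4, 6] / [2, 5] / [7, 8];  common shape = (4, 2, 2)

Row-insert the values π_1, π_2, … into P one at a time, bumping the leftmost entry strictly greater than the inserted value down to the next row. The recording tableau Q records, in position (i, j), the step at which that cell was added to P.
  Insert 3 (step 1): P = [3];  Q = [1]
  Insert 2 (step 2): P = [2] / [3];  Q = [1] / [2]
  Insert 5 (step 3): P = [2, 5] / [3];  Q = [1, 3] / [2]
  Insert 8 (step 4): P = [2, 5, 8] / [3];  Q = [1, 3, 4] / [2]
  Insert 6 (step 5): P = [2, 5, 6] / [3, 8];  Q = [1, 3, 4] / [2, 5]
  Insert 7 (step 6): P = [2, 5, 6, 7] / [3, 8];  Q = [1, 3, 4, 6] / [2, 5]
  Insert 1 (step 7): P = [1, 5, 6, 7] / [2, 8] / [3];  Q = [1, 3, 4, 6] / [2, 5] / [7]
  Insert 4 (step 8): P = [1, 4, 6, 7] / [2, 5] / [3, 8];  Q = [1, 3, 4, 6] / [2, 5] / [7, 8]
Final shape: (4, 2, 2).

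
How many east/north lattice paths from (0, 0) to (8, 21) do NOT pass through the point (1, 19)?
Number of paths = 4291425

Total paths from (0, 0) to (8, 21): C(29, 8) = 4292145. Paths through (1, 19): (paths (0, 0) → (1, 19)) × (paths (1, 19) → (8, 21)) = C(20, 1) · C(9, 7) = 20 · 36 = 720. Avoidance count = 4292145 − 720 = 4291425.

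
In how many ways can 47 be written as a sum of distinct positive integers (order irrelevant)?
q(47) = 2590

A partition into distinct parts is a strictly decreasing sequence summing to n. The recurrence d(n, m) = d(n, m−1) + d(n−m, m−1) (use part m at most once) with q(n) = d(n, n) gives q(47) = 2590. (Euler's theorem: # distinct-part partitions = # odd-part partitions.)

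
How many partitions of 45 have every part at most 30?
p(45, parts ≤ 30) = 88626

Use the recurrence p(n, m) = p(n, m−1) + p(n−m, m): either the largest part is < m (count p(n, m−1)) or the largest part is exactly m (remove one copy of m, count p(n−m, m)). With p(0, ·) = 1 this gives p(45, parts ≤ 30) = 88626. (By conjugating Young diagrams, this also counts partitions of 45 into at most 30 parts.)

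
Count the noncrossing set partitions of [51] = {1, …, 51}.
C_51 = 7684785670514316385230816156

These noncrossing partitions are counted by the Catalan number C_n = (1/(n + 1)) · C(2n, n). For n = 51: C_51 = (1/52) · C(102, 51) = 399608854866744452032002440112/52 = 7684785670514316385230816156.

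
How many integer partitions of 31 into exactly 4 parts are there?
p(31, 4 parts) = 225

Partitions of n into exactly k parts are in bijection with partitions of n − k into at most k parts (subtract 1 from each part). So p(31, exactly 4) = p(27, parts ≤ 4). Computing via the recurrence p(m, j) = p(m, j−1) + p(m−j, j) gives 225.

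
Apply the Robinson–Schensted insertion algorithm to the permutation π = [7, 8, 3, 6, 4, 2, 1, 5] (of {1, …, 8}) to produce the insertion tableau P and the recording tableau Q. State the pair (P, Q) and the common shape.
P = [1, 4, 5] / [2, 8] / [3] / [6] / [7];  Q = [1, 2, 8] / [3, 4] / [5] / [6] / [7];  common shape = (3, 2, 1, 1, 1)

Row-insert the values π_1, π_2, … into P one at a time, bumping the leftmost entry strictly greater than the inserted value down to the next row. The recording tableau Q records, in position (i, j), the step at which that cell was added to P.
  Insert 7 (step 1): P = [7];  Q = [1]
  Insert 8 (step 2): P = [7, 8];  Q = [1, 2]
  Insert 3 (step 3): P = [3, 8] / [7];  Q = [1, 2] / [3]
  Insert 6 (step 4): P = [3, 6] / [7, 8];  Q = [1, 2] / [3, 4]
  Insert 4 (step 5): P = [3, 4] / [6, 8] / [7];  Q = [1, 2] / [3, 4] / [5]
  Insert 2 (step 6): P = [2, 4] / [3, 8] / [6] / [7];  Q = [1, 2] / [3, 4] / [5] / [6]
  Insert 1 (step 7): P = [1, 4] / [2, 8] / [3] / [6] / [7];  Q = [1, 2] / [3, 4] / [5] / [6] / [7]
  Insert 5 (step 8): P = [1, 4, 5] / [2, 8] / [3] / [6] / [7];  Q = [1, 2, 8] / [3, 4] / [5] / [6] / [7]
Final shape: (3, 2, 1, 1, 1).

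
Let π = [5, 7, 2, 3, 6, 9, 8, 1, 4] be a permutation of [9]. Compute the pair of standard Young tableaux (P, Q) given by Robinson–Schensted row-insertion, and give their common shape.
P = [1, 3, 4, 8] / [2, 6, 9] / [5, 7];  Q = [1, 2, 5, 6] / [3, 4, 7] / [8, 9];  common shape = (4, 3, 2)

Row-insert the values π_1, π_2, … into P one at a time, bumping the leftmost entry strictly greater than the inserted value down to the next row. The recording tableau Q records, in position (i, j), the step at which that cell was added to P.
  Insert 5 (step 1): P = [5];  Q = [1]
  Insert 7 (step 2): P = [5, 7];  Q = [1, 2]
  Insert 2 (step 3): P = [2, 7] / [5];  Q = [1, 2] / [3]
  Insert 3 (step 4): P = [2, 3] / [5, 7];  Q = [1, 2] / [3, 4]
  Insert 6 (step 5): P = [2, 3, 6] / [5, 7];  Q = [1, 2, 5] / [3, 4]
  Insert 9 (step 6): P = [2, 3, 6, 9] / [5, 7];  Q = [1, 2, 5, 6] / [3, 4]
  Insert 8 (step 7): P = [2, 3, 6, 8] / [5, 7, 9];  Q = [1, 2, 5, 6] / [3, 4, 7]
  Insert 1 (step 8): P = [1, 3, 6, 8] / [2, 7, 9] / [5];  Q = [1, 2, 5, 6] / [3, 4, 7] / [8]
  Insert 4 (step 9): P = [1, 3, 4, 8] / [2, 6, 9] / [5, 7];  Q = [1, 2, 5, 6] / [3, 4, 7] / [8, 9]
Final shape: (4, 3, 2).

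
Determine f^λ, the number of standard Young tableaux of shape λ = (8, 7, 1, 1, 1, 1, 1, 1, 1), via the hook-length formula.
# SYT of shape (8, 7, 1, 1, 1, 1, 1, 1, 1) = 68590665

Hook-length formula: f^λ = n! / Π hook(c), product over all cells c of the Young diagram. For λ = (8, 7, 1, 1, 1, 1, 1, 1, 1), n = 22 boxes. Hook lengths by row (left-to-right, top-to-bottom): [16, 8, 7, 6, 5, 4, 3, 1]; [14, 6, 5, 4, 3, 2, 1]; [7]; [6]; [5]; [4]; [3]; [2]; [1]. Product of hooks = 16387080192000. So f^λ = 22! / 16387080192000 = 1124000727777607680000 / 16387080192000 = 68590665.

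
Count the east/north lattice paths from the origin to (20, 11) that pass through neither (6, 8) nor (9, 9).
Number of paths = 79774851

Inclusion–exclusion. Total paths: C(31, 20) = 84672315. Through P₁: C(14, 6)·C(17, 14) = 2042040. Through P₂: C(18, 9)·C(13, 11) = 3792360. Since P₁ is strictly southwest of P₂, a monotone path through both must visit P₁ then P₂; paths through both = C(14, 6)·C(4, 3)·C(13, 11) = 936936. Avoid both = 84672315 − 2042040 − 3792360 + 936936 = 79774851.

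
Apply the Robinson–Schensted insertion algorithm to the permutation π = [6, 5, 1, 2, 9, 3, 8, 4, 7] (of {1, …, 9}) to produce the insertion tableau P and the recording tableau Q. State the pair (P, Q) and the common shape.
P = [1, 2, 3, 4, 7] / [5, 8] / [6, 9];  Q = [1, 4, 5, 7, 9] / [2, 6] / [3, 8];  common shape = (5, 2, 2)

Row-insert the values π_1, π_2, … into P one at a time, bumping the leftmost entry strictly greater than the inserted value down to the next row. The recording tableau Q records, in position (i, j), the step at which that cell was added to P.
  Insert 6 (step 1): P = [6];  Q = [1]
  Insert 5 (step 2): P = [5] / [6];  Q = [1] / [2]
  Insert 1 (step 3): P = [1] / [5] / [6];  Q = [1] / [2] / [3]
  Insert 2 (step 4): P = [1, 2] / [5] / [6];  Q = [1, 4] / [2] / [3]
  Insert 9 (step 5): P = [1, 2, 9] / [5] / [6];  Q = [1, 4, 5] / [2] / [3]
  Insert 3 (step 6): P = [1, 2, 3] / [5, 9] / [6];  Q = [1, 4, 5] / [2, 6] / [3]
  Insert 8 (step 7): P = [1, 2, 3, 8] / [5, 9] / [6];  Q = [1, 4, 5, 7] / [2, 6] / [3]
  Insert 4 (step 8): P = [1, 2, 3, 4] / [5, 8] / [6, 9];  Q = [1, 4, 5, 7] / [2, 6] / [3, 8]
  Insert 7 (step 9): P = [1, 2, 3, 4, 7] / [5, 8] / [6, 9];  Q = [1, 4, 5, 7, 9] / [2, 6] / [3, 8]
Final shape: (5, 2, 2).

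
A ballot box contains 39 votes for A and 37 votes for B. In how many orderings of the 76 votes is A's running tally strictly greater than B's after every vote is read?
Strict-lead orderings = 176733862787006701400

Total orderings of the 76 votes with 39 for A: C(76, 39) = 6715886785906254653200. By the Bertrand ballot formula (Cycle Lemma / reflection principle), the number of orderings in which A is strictly ahead of B throughout is (p − q)/(p + q) · C(p + q, p) = (39 − 37)/(39 + 37) · 6715886785906254653200 = 176733862787006701400.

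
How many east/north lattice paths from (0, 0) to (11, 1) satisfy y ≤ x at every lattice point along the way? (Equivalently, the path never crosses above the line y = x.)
Number of paths = 11

By the reflection principle (André's argument), the number of monotone paths to (11, 1) with n ≤ m that never go above y = x is C(12, 11) − C(12, 12) = 12 − 1 = 11.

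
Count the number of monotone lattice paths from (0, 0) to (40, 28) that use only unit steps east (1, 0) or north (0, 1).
Number of paths = 9969468706125227992

A monotone lattice path from (0, 0) to (40, 28) consists of 40 east steps and 28 north steps in some order, so it is determined by which 40 of the 68 steps are east. The count is C(68, 40) = 9969468706125227992.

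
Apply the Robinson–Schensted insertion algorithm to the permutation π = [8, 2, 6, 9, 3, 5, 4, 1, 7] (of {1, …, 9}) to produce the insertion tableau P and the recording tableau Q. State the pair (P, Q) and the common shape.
P = [1, 3, 4, 7] / [2, 9] / [5] / [6] / [8];  Q = [1, 3, 4, 9] / [2, 6] / [5] / [7] / [8];  common shape = (4, 2, 1, 1, 1)

Row-insert the values π_1, π_2, … into P one at a time, bumping the leftmost entry strictly greater than the inserted value down to the next row. The recording tableau Q records, in position (i, j), the step at which that cell was added to P.
  Insert 8 (step 1): P = [8];  Q = [1]
  Insert 2 (step 2): P = [2] / [8];  Q = [1] / [2]
  Insert 6 (step 3): P = [2, 6] / [8];  Q = [1, 3] / [2]
  Insert 9 (step 4): P = [2, 6, 9] / [8];  Q = [1, 3, 4] / [2]
  Insert 3 (step 5): P = [2, 3, 9] / [6] / [8];  Q = [1, 3, 4] / [2] / [5]
  Insert 5 (step 6): P = [2, 3, 5] / [6, 9] / [8];  Q = [1, 3, 4] / [2, 6] / [5]
  Insert 4 (step 7): P = [2, 3, 4] / [5, 9] / [6] / [8];  Q = [1, 3, 4] / [2, 6] / [5] / [7]
  Insert 1 (step 8): P = [1, 3, 4] / [2, 9] / [5] / [6] / [8];  Q = [1, 3, 4] / [2, 6] / [5] / [7] / [8]
  Insert 7 (step 9): P = [1, 3, 4, 7] / [2, 9] / [5] / [6] / [8];  Q = [1, 3, 4, 9] / [2, 6] / [5] / [7] / [8]
Final shape: (4, 2, 1, 1, 1).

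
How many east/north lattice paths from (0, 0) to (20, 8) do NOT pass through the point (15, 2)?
Number of paths = 3045273

Total paths from (0, 0) to (20, 8): C(28, 20) = 3108105. Paths through (15, 2): (paths (0, 0) → (15, 2)) × (paths (15, 2) → (20, 8)) = C(17, 15) · C(11, 5) = 136 · 462 = 62832. Avoidance count = 3108105 − 62832 = 3045273.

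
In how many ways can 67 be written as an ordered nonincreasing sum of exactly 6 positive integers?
p(67, 6 parts) = 21301

Partitions of n into exactly k parts are in bijection with partitions of n − k into at most k parts (subtract 1 from each part). So p(67, exactly 6) = p(61, parts ≤ 6). Computing via the recurrence p(m, j) = p(m, j−1) + p(m−j, j) gives 21301.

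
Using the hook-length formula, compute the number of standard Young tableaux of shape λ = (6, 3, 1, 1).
# SYT of shape (6, 3, 1, 1) = 1232

Hook-length formula: f^λ = n! / Π hook(c), product over all cells c of the Young diagram. For λ = (6, 3, 1, 1), n = 11 boxes. Hook lengths by row (left-to-right, top-to-bottom): [9, 6, 5, 3, 2, 1]; [5, 2, 1]; [2]; [1]. Product of hooks = 32400. So f^λ = 11! / 32400 = 39916800 / 32400 = 1232.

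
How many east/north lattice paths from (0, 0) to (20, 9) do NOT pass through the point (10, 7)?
Number of paths = 8731437

Total paths from (0, 0) to (20, 9): C(29, 20) = 10015005. Paths through (10, 7): (paths (0, 0) → (10, 7)) × (paths (10, 7) → (20, 9)) = C(17, 10) · C(12, 10) = 19448 · 66 = 1283568. Avoidance count = 10015005 − 1283568 = 8731437.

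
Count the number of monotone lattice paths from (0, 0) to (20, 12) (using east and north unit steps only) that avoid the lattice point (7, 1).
Number of paths = 205823688

Total paths from (0, 0) to (20, 12): C(32, 20) = 225792840. Paths through (7, 1): (paths (0, 0) → (7, 1)) × (paths (7, 1) → (20, 12)) = C(8, 7) · C(24, 13) = 8 · 2496144 = 19969152. Avoidance count = 225792840 − 19969152 = 205823688.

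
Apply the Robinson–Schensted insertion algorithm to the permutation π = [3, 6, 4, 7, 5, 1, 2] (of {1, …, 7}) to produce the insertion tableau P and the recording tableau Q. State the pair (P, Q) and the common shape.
P = [1, 2, 5] / [3, 4] / [6, 7];  Q = [1, 2, 4] / [3, 5] / [6, 7];  common shape = (3, 2, 2)

Row-insert the values π_1, π_2, … into P one at a time, bumping the leftmost entry strictly greater than the inserted value down to the next row. The recording tableau Q records, in position (i, j), the step at which that cell was added to P.
  Insert 3 (step 1): P = [3];  Q = [1]
  Insert 6 (step 2): P = [3, 6];  Q = [1, 2]
  Insert 4 (step 3): P = [3, 4] / [6];  Q = [1, 2] / [3]
  Insert 7 (step 4): P = [3, 4, 7] / [6];  Q = [1, 2, 4] / [3]
  Insert 5 (step 5): P = [3, 4, 5] / [6, 7];  Q = [1, 2, 4] / [3, 5]
  Insert 1 (step 6): P = [1, 4, 5] / [3, 7] / [6];  Q = [1, 2, 4] / [3, 5] / [6]
  Insert 2 (step 7): P = [1, 2, 5] / [3, 4] / [6, 7];  Q = [1, 2, 4] / [3, 5] / [6, 7]
Final shape: (3, 2, 2).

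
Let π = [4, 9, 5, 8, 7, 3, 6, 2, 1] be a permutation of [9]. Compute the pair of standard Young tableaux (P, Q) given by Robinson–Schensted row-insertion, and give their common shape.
P = [1, 5, 6] / [2, 7] / [3] / [4] / [8] / [9];  Q = [1, 2, 4] / [3, 7] / [5] / [6] / [8] / [9];  common shape = (3, 2, 1, 1, 1, 1)

Row-insert the values π_1, π_2, … into P one at a time, bumping the leftmost entry strictly greater than the inserted value down to the next row. The recording tableau Q records, in position (i, j), the step at which that cell was added to P.
  Insert 4 (step 1): P = [4];  Q = [1]
  Insert 9 (step 2): P = [4, 9];  Q = [1, 2]
  Insert 5 (step 3): P = [4, 5] / [9];  Q = [1, 2] / [3]
  Insert 8 (step 4): P = [4, 5, 8] / [9];  Q = [1, 2, 4] / [3]
  Insert 7 (step 5): P = [4, 5, 7] / [8] / [9];  Q = [1, 2, 4] / [3] / [5]
  Insert 3 (step 6): P = [3, 5, 7] / [4] / [8] / [9];  Q = [1, 2, 4] / [3] / [5] / [6]
  Insert 6 (step 7): P = [3, 5, 6] / [4, 7] / [8] / [9];  Q = [1, 2, 4] / [3, 7] / [5] / [6]
  Insert 2 (step 8): P = [2, 5, 6] / [3, 7] / [4] / [8] / [9];  Q = [1, 2, 4] / [3, 7] / [5] / [6] / [8]
  Insert 1 (step 9): P = [1, 5, 6] / [2, 7] / [3] / [4] / [8] / [9];  Q = [1, 2, 4] / [3, 7] / [5] / [6] / [8] / [9]
Final shape: (3, 2, 1, 1, 1, 1).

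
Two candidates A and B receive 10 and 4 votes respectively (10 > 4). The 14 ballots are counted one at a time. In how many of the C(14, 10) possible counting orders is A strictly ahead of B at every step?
Strict-lead orderings = 429

Total orderings of the 14 votes with 10 for A: C(14, 10) = 1001. By the Bertrand ballot formula (Cycle Lemma / reflection principle), the number of orderings in which A is strictly ahead of B throughout is (p − q)/(p + q) · C(p + q, p) = (10 − 4)/(10 + 4) · 1001 = 429.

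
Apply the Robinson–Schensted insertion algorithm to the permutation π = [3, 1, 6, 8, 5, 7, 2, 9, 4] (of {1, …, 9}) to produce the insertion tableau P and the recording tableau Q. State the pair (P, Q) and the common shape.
P = [1, 2, 4, 9] / [3, 5, 7] / [6, 8];  Q = [1, 3, 4, 8] / [2, 5, 6] / [7, 9];  common shape = (4, 3, 2)

Row-insert the values π_1, π_2, … into P one at a time, bumping the leftmost entry strictly greater than the inserted value down to the next row. The recording tableau Q records, in position (i, j), the step at which that cell was added to P.
  Insert 3 (step 1): P = [3];  Q = [1]
  Insert 1 (step 2): P = [1] / [3];  Q = [1] / [2]
  Insert 6 (step 3): P = [1, 6] / [3];  Q = [1, 3] / [2]
  Insert 8 (step 4): P = [1, 6, 8] / [3];  Q = [1, 3, 4] / [2]
  Insert 5 (step 5): P = [1, 5, 8] / [3, 6];  Q = [1, 3, 4] / [2, 5]
  Insert 7 (step 6): P = [1, 5, 7] / [3, 6, 8];  Q = [1, 3, 4] / [2, 5, 6]
  Insert 2 (step 7): P = [1, 2, 7] / [3, 5, 8] / [6];  Q = [1, 3, 4] / [2, 5, 6] / [7]
  Insert 9 (step 8): P = [1, 2, 7, 9] / [3, 5, 8] / [6];  Q = [1, 3, 4, 8] / [2, 5, 6] / [7]
  Insert 4 (step 9): P = [1, 2, 4, 9] / [3, 5, 7] / [6, 8];  Q = [1, 3, 4, 8] / [2, 5, 6] / [7, 9]
Final shape: (4, 3, 2).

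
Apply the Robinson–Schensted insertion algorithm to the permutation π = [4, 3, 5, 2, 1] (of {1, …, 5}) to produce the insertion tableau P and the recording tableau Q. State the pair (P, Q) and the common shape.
P = [1, 5] / [2] / [3] / [4];  Q = [1, 3] / [2] / [4] / [5];  common shape = (2, 1, 1, 1)

Row-insert the values π_1, π_2, … into P one at a time, bumping the leftmost entry strictly greater than the inserted value down to the next row. The recording tableau Q records, in position (i, j), the step at which that cell was added to P.
  Insert 4 (step 1): P = [4];  Q = [1]
  Insert 3 (step 2): P = [3] / [4];  Q = [1] / [2]
  Insert 5 (step 3): P = [3, 5] / [4];  Q = [1, 3] / [2]
  Insert 2 (step 4): P = [2, 5] / [3] / [4];  Q = [1, 3] / [2] / [4]
  Insert 1 (step 5): P = [1, 5] / [2] / [3] / [4];  Q = [1, 3] / [2] / [4] / [5]
Final shape: (2, 1, 1, 1).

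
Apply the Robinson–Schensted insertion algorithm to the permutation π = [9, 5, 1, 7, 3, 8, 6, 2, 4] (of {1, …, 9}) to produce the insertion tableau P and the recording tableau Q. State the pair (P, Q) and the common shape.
P = [1, 2, 4] / [3, 6, 8] / [5, 7] / [9];  Q = [1, 4, 6] / [2, 5, 7] / [3, 9] / [8];  common shape = (3, 3, 2, 1)

Row-insert the values π_1, π_2, … into P one at a time, bumping the leftmost entry strictly greater than the inserted value down to the next row. The recording tableau Q records, in position (i, j), the step at which that cell was added to P.
  Insert 9 (step 1): P = [9];  Q = [1]
  Insert 5 (step 2): P = [5] / [9];  Q = [1] / [2]
  Insert 1 (step 3): P = [1] / [5] / [9];  Q = [1] / [2] / [3]
  Insert 7 (step 4): P = [1, 7] / [5] / [9];  Q = [1, 4] / [2] / [3]
  Insert 3 (step 5): P = [1, 3] / [5, 7] / [9];  Q = [1, 4] / [2, 5] / [3]
  Insert 8 (step 6): P = [1, 3, 8] / [5, 7] / [9];  Q = [1, 4, 6] / [2, 5] / [3]
  Insert 6 (step 7): P = [1, 3, 6] / [5, 7, 8] / [9];  Q = [1, 4, 6] / [2, 5, 7] / [3]
  Insert 2 (step 8): P = [1, 2, 6] / [3, 7, 8] / [5] / [9];  Q = [1, 4, 6] / [2, 5, 7] / [3] / [8]
  Insert 4 (step 9): P = [1, 2, 4] / [3, 6, 8] / [5, 7] / [9];  Q = [1, 4, 6] / [2, 5, 7] / [3, 9] / [8]
Final shape: (3, 3, 2, 1).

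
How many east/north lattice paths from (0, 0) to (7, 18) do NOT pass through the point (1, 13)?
Number of paths = 474232

Total paths from (0, 0) to (7, 18): C(25, 7) = 480700. Paths through (1, 13): (paths (0, 0) → (1, 13)) × (paths (1, 13) → (7, 18)) = C(14, 1) · C(11, 6) = 14 · 462 = 6468. Avoidance count = 480700 − 6468 = 474232.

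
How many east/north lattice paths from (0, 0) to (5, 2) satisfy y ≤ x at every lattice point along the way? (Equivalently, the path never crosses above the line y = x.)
Number of paths = 14

By the reflection principle (André's argument), the number of monotone paths to (5, 2) with n ≤ m that never go above y = x is C(7, 5) − C(7, 6) = 21 − 7 = 14.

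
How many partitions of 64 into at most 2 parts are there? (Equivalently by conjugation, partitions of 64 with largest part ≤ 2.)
p(64, parts ≤ 2) = 33

Use the recurrence p(n, m) = p(n, m−1) + p(n−m, m): either the largest part is < m (count p(n, m−1)) or the largest part is exactly m (remove one copy of m, count p(n−m, m)). With p(0, ·) = 1 this gives p(64, parts ≤ 2) = 33. (By conjugating Young diagrams, this also counts partitions of 64 into at most 2 parts.)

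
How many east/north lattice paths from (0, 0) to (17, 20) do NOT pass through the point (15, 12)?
Number of paths = 15123095010

Total paths from (0, 0) to (17, 20): C(37, 17) = 15905368710. Paths through (15, 12): (paths (0, 0) → (15, 12)) × (paths (15, 12) → (17, 20)) = C(27, 15) · C(10, 2) = 17383860 · 45 = 782273700. Avoidance count = 15905368710 − 782273700 = 15123095010.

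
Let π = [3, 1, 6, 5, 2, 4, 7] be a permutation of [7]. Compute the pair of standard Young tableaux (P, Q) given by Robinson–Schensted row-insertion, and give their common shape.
P = [1, 2, 4, 7] / [3, 5] / [6];  Q = [1, 3, 6, 7] / [2, 4] / [5];  common shape = (4, 2, 1)

Row-insert the values π_1, π_2, … into P one at a time, bumping the leftmost entry strictly greater than the inserted value down to the next row. The recording tableau Q records, in position (i, j), the step at which that cell was added to P.
  Insert 3 (step 1): P = [3];  Q = [1]
  Insert 1 (step 2): P = [1] / [3];  Q = [1] / [2]
  Insert 6 (step 3): P = [1, 6] / [3];  Q = [1, 3] / [2]
  Insert 5 (step 4): P = [1, 5] / [3, 6];  Q = [1, 3] / [2, 4]
  Insert 2 (step 5): P = [1, 2] / [3, 5] / [6];  Q = [1, 3] / [2, 4] / [5]
  Insert 4 (step 6): P = [1, 2, 4] / [3, 5] / [6];  Q = [1, 3, 6] / [2, 4] / [5]
  Insert 7 (step 7): P = [1, 2, 4, 7] / [3, 5] / [6];  Q = [1, 3, 6, 7] / [2, 4] / [5]
Final shape: (4, 2, 1).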